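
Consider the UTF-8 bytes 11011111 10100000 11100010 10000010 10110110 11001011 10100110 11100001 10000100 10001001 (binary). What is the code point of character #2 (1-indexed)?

U+20B6

Offset 0: leading byte 0xDF = 11011111 → 2-byte char #1 = DF A0.
Offset 2: leading byte 0xE2 = 11100010 → 3-byte char #2 = E2 82 B6.
Leading byte 0xE2 = 11100010 matches 1110xxxx → 3-byte sequence.
Byte 1: 0xE2 = 11100010, payload 0010 (4 bits).
Byte 2: 0x82 = 10000010 (10xxxxxx ✓), payload 000010.
Byte 3: 0xB6 = 10110110 (10xxxxxx ✓), payload 110110.
Concatenate: 0010000010110110 = 0x20B6 (16 bits → U+20B6).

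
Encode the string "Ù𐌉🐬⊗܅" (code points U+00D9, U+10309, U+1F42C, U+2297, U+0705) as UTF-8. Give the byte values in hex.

C3 99 F0 90 8C 89 F0 9F 90 AC E2 8A 97 DC 85

U+00D9: 2-byte form → C3 99.
U+10309: 4-byte form → F0 90 8C 89.
U+1F42C: 4-byte form → F0 9F 90 AC.
U+2297: 3-byte form → E2 8A 97.
U+0705: 2-byte form → DC 85.
Concatenated (15 bytes): C3 99 F0 90 8C 89 F0 9F 90 AC E2 8A 97 DC 85.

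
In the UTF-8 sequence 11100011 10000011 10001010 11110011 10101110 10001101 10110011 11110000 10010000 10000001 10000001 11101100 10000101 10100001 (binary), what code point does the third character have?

Offset 0: leading byte 0xE3 = 11100011 → 3-byte char #1 = E3 83 8A.
Offset 3: leading byte 0xF3 = 11110011 → 4-byte char #2 = F3 AE 8D B3.
Offset 7: leading byte 0xF0 = 11110000 → 4-byte char #3 = F0 90 81 81.
Leading byte 0xF0 = 11110000 matches 11110xxx → 4-byte sequence.
Byte 1: 0xF0 = 11110000, payload 000 (3 bits).
Byte 2: 0x90 = 10010000 (10xxxxxx ✓), payload 010000.
Byte 3: 0x81 = 10000001 (10xxxxxx ✓), payload 000001.
Byte 4: 0x81 = 10000001 (10xxxxxx ✓), payload 000001.
Concatenate: 000010000000001000001 = 0x10041 (21 bits → U+10041).

U+10041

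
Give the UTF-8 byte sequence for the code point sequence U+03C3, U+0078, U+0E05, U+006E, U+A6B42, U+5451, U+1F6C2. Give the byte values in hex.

CF 83 78 E0 B8 85 6E F2 A6 AD 82 E5 91 91 F0 9F 9B 82

U+03C3: 2-byte form → CF 83.
U+0078: 1-byte form → 78.
U+0E05: 3-byte form → E0 B8 85.
U+006E: 1-byte form → 6E.
U+A6B42: 4-byte form → F2 A6 AD 82.
U+5451: 3-byte form → E5 91 91.
U+1F6C2: 4-byte form → F0 9F 9B 82.
Concatenated (18 bytes): CF 83 78 E0 B8 85 6E F2 A6 AD 82 E5 91 91 F0 9F 9B 82.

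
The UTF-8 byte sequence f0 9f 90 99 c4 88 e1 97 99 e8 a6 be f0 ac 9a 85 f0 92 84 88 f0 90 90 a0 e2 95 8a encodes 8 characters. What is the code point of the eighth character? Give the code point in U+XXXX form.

U+254A

Offset 0: leading byte 0xF0 = 11110000 → 4-byte char #1 = F0 9F 90 99.
Offset 4: leading byte 0xC4 = 11000100 → 2-byte char #2 = C4 88.
Offset 6: leading byte 0xE1 = 11100001 → 3-byte char #3 = E1 97 99.
Offset 9: leading byte 0xE8 = 11101000 → 3-byte char #4 = E8 A6 BE.
Offset 12: leading byte 0xF0 = 11110000 → 4-byte char #5 = F0 AC 9A 85.
Offset 16: leading byte 0xF0 = 11110000 → 4-byte char #6 = F0 92 84 88.
Offset 20: leading byte 0xF0 = 11110000 → 4-byte char #7 = F0 90 90 A0.
Offset 24: leading byte 0xE2 = 11100010 → 3-byte char #8 = E2 95 8A.
Leading byte 0xE2 = 11100010 matches 1110xxxx → 3-byte sequence.
Byte 1: 0xE2 = 11100010, payload 0010 (4 bits).
Byte 2: 0x95 = 10010101 (10xxxxxx ✓), payload 010101.
Byte 3: 0x8A = 10001010 (10xxxxxx ✓), payload 001010.
Concatenate: 0010010101001010 = 0x254A (16 bits → U+254A).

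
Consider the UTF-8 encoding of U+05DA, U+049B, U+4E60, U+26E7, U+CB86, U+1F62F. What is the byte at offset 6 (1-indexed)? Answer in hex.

0xB9

1-indexed offset 6 is 0-indexed offset 5.
U+05DA → 2-byte form D7 9A at offsets 0–1.
U+049B → 2-byte form D2 9B at offsets 2–3.
U+4E60 → 3-byte form E4 B9 A0 at offsets 4–6.
Offset 5 falls in char 3's range; it's byte 2 of E4 B9 A0 = 0xB9.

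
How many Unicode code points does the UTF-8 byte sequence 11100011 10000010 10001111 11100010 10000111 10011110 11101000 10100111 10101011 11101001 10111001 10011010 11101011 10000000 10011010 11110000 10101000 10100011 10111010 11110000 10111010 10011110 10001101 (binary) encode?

Byte at offset 0: 0xE3 = 11100011 → 3-byte char (#1). Advance 3.
Byte at offset 3: 0xE2 = 11100010 → 3-byte char (#2). Advance 3.
Byte at offset 6: 0xE8 = 11101000 → 3-byte char (#3). Advance 3.
Byte at offset 9: 0xE9 = 11101001 → 3-byte char (#4). Advance 3.
Byte at offset 12: 0xEB = 11101011 → 3-byte char (#5). Advance 3.
Byte at offset 15: 0xF0 = 11110000 → 4-byte char (#6). Advance 4.
Byte at offset 19: 0xF0 = 11110000 → 4-byte char (#7). Advance 4.
Reached end at offset 23 after 7 code points.

7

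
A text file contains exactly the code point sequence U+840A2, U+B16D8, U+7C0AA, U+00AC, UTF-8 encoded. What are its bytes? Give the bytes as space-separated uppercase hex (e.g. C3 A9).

U+840A2: 4-byte form → F2 84 82 A2.
U+B16D8: 4-byte form → F2 B1 9B 98.
U+7C0AA: 4-byte form → F1 BC 82 AA.
U+00AC: 2-byte form → C2 AC.
Concatenated (14 bytes): F2 84 82 A2 F2 B1 9B 98 F1 BC 82 AA C2 AC.

F2 84 82 A2 F2 B1 9B 98 F1 BC 82 AA C2 AC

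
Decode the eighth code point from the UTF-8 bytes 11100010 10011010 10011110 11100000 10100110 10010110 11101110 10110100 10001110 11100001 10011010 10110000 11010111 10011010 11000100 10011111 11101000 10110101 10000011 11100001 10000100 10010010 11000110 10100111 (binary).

Offset 0: leading byte 0xE2 = 11100010 → 3-byte char #1 = E2 9A 9E.
Offset 3: leading byte 0xE0 = 11100000 → 3-byte char #2 = E0 A6 96.
Offset 6: leading byte 0xEE = 11101110 → 3-byte char #3 = EE B4 8E.
Offset 9: leading byte 0xE1 = 11100001 → 3-byte char #4 = E1 9A B0.
Offset 12: leading byte 0xD7 = 11010111 → 2-byte char #5 = D7 9A.
Offset 14: leading byte 0xC4 = 11000100 → 2-byte char #6 = C4 9F.
Offset 16: leading byte 0xE8 = 11101000 → 3-byte char #7 = E8 B5 83.
Offset 19: leading byte 0xE1 = 11100001 → 3-byte char #8 = E1 84 92.
Leading byte 0xE1 = 11100001 matches 1110xxxx → 3-byte sequence.
Byte 1: 0xE1 = 11100001, payload 0001 (4 bits).
Byte 2: 0x84 = 10000100 (10xxxxxx ✓), payload 000100.
Byte 3: 0x92 = 10010010 (10xxxxxx ✓), payload 010010.
Concatenate: 0001000100010010 = 0x1112 (16 bits → U+1112).

U+1112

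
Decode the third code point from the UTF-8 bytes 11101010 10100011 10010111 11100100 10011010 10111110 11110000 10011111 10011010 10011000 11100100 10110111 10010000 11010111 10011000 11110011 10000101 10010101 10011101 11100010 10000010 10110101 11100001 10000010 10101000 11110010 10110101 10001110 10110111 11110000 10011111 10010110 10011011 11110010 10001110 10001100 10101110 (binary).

U+1F698

Offset 0: leading byte 0xEA = 11101010 → 3-byte char #1 = EA A3 97.
Offset 3: leading byte 0xE4 = 11100100 → 3-byte char #2 = E4 9A BE.
Offset 6: leading byte 0xF0 = 11110000 → 4-byte char #3 = F0 9F 9A 98.
Leading byte 0xF0 = 11110000 matches 11110xxx → 4-byte sequence.
Byte 1: 0xF0 = 11110000, payload 000 (3 bits).
Byte 2: 0x9F = 10011111 (10xxxxxx ✓), payload 011111.
Byte 3: 0x9A = 10011010 (10xxxxxx ✓), payload 011010.
Byte 4: 0x98 = 10011000 (10xxxxxx ✓), payload 011000.
Concatenate: 000011111011010011000 = 0x1F698 (21 bits → U+1F698).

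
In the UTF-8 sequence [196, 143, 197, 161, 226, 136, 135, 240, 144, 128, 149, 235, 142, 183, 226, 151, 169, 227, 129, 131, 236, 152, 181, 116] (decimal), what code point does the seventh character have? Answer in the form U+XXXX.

Offset 0: leading byte 0xC4 = 11000100 → 2-byte char #1 = C4 8F.
Offset 2: leading byte 0xC5 = 11000101 → 2-byte char #2 = C5 A1.
Offset 4: leading byte 0xE2 = 11100010 → 3-byte char #3 = E2 88 87.
Offset 7: leading byte 0xF0 = 11110000 → 4-byte char #4 = F0 90 80 95.
Offset 11: leading byte 0xEB = 11101011 → 3-byte char #5 = EB 8E B7.
Offset 14: leading byte 0xE2 = 11100010 → 3-byte char #6 = E2 97 A9.
Offset 17: leading byte 0xE3 = 11100011 → 3-byte char #7 = E3 81 83.
Leading byte 0xE3 = 11100011 matches 1110xxxx → 3-byte sequence.
Byte 1: 0xE3 = 11100011, payload 0011 (4 bits).
Byte 2: 0x81 = 10000001 (10xxxxxx ✓), payload 000001.
Byte 3: 0x83 = 10000011 (10xxxxxx ✓), payload 000011.
Concatenate: 0011000001000011 = 0x3043 (16 bits → U+3043).

U+3043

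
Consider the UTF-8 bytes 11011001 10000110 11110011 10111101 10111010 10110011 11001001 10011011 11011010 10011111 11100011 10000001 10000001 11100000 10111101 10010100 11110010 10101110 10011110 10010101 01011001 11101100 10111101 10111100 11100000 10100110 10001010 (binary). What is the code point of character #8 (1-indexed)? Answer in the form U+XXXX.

U+0059

Offset 0: leading byte 0xD9 = 11011001 → 2-byte char #1 = D9 86.
Offset 2: leading byte 0xF3 = 11110011 → 4-byte char #2 = F3 BD BA B3.
Offset 6: leading byte 0xC9 = 11001001 → 2-byte char #3 = C9 9B.
Offset 8: leading byte 0xDA = 11011010 → 2-byte char #4 = DA 9F.
Offset 10: leading byte 0xE3 = 11100011 → 3-byte char #5 = E3 81 81.
Offset 13: leading byte 0xE0 = 11100000 → 3-byte char #6 = E0 BD 94.
Offset 16: leading byte 0xF2 = 11110010 → 4-byte char #7 = F2 AE 9E 95.
Offset 20: leading byte 0x59 = 01011001 → 1-byte char #8 = 59.
Leading byte 0x59 = 01011001 matches 0xxxxxxx → 1-byte sequence.
Byte 1: 0x59 = 01011001, payload 1011001 (7 bits).
Concatenate: 1011001 = 0x59 (7 bits → U+0059).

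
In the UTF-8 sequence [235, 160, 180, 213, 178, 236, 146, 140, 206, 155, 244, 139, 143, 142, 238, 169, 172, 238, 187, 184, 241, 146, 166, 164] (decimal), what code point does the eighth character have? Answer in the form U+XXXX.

U+529A4

Offset 0: leading byte 0xEB = 11101011 → 3-byte char #1 = EB A0 B4.
Offset 3: leading byte 0xD5 = 11010101 → 2-byte char #2 = D5 B2.
Offset 5: leading byte 0xEC = 11101100 → 3-byte char #3 = EC 92 8C.
Offset 8: leading byte 0xCE = 11001110 → 2-byte char #4 = CE 9B.
Offset 10: leading byte 0xF4 = 11110100 → 4-byte char #5 = F4 8B 8F 8E.
Offset 14: leading byte 0xEE = 11101110 → 3-byte char #6 = EE A9 AC.
Offset 17: leading byte 0xEE = 11101110 → 3-byte char #7 = EE BB B8.
Offset 20: leading byte 0xF1 = 11110001 → 4-byte char #8 = F1 92 A6 A4.
Leading byte 0xF1 = 11110001 matches 11110xxx → 4-byte sequence.
Byte 1: 0xF1 = 11110001, payload 001 (3 bits).
Byte 2: 0x92 = 10010010 (10xxxxxx ✓), payload 010010.
Byte 3: 0xA6 = 10100110 (10xxxxxx ✓), payload 100110.
Byte 4: 0xA4 = 10100100 (10xxxxxx ✓), payload 100100.
Concatenate: 001010010100110100100 = 0x529A4 (21 bits → U+529A4).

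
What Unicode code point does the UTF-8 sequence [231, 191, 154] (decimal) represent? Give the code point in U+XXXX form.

U+7FDA

Leading byte 0xE7 = 11100111 matches 1110xxxx → 3-byte sequence.
Byte 1: 0xE7 = 11100111, payload 0111 (4 bits).
Byte 2: 0xBF = 10111111 (10xxxxxx ✓), payload 111111.
Byte 3: 0x9A = 10011010 (10xxxxxx ✓), payload 011010.
Concatenate: 0111111111011010 = 0x7FDA (16 bits → U+7FDA).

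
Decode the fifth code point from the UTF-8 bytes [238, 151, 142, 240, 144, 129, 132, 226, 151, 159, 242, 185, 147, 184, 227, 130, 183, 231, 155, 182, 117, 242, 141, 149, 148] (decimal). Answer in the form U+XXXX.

Offset 0: leading byte 0xEE = 11101110 → 3-byte char #1 = EE 97 8E.
Offset 3: leading byte 0xF0 = 11110000 → 4-byte char #2 = F0 90 81 84.
Offset 7: leading byte 0xE2 = 11100010 → 3-byte char #3 = E2 97 9F.
Offset 10: leading byte 0xF2 = 11110010 → 4-byte char #4 = F2 B9 93 B8.
Offset 14: leading byte 0xE3 = 11100011 → 3-byte char #5 = E3 82 B7.
Leading byte 0xE3 = 11100011 matches 1110xxxx → 3-byte sequence.
Byte 1: 0xE3 = 11100011, payload 0011 (4 bits).
Byte 2: 0x82 = 10000010 (10xxxxxx ✓), payload 000010.
Byte 3: 0xB7 = 10110111 (10xxxxxx ✓), payload 110111.
Concatenate: 0011000010110111 = 0x30B7 (16 bits → U+30B7).

U+30B7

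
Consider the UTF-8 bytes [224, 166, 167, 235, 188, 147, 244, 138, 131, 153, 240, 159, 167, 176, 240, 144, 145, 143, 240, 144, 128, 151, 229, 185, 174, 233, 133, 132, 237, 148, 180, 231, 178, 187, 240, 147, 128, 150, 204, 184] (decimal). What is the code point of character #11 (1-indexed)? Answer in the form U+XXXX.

Offset 0: leading byte 0xE0 = 11100000 → 3-byte char #1 = E0 A6 A7.
Offset 3: leading byte 0xEB = 11101011 → 3-byte char #2 = EB BC 93.
Offset 6: leading byte 0xF4 = 11110100 → 4-byte char #3 = F4 8A 83 99.
Offset 10: leading byte 0xF0 = 11110000 → 4-byte char #4 = F0 9F A7 B0.
Offset 14: leading byte 0xF0 = 11110000 → 4-byte char #5 = F0 90 91 8F.
Offset 18: leading byte 0xF0 = 11110000 → 4-byte char #6 = F0 90 80 97.
Offset 22: leading byte 0xE5 = 11100101 → 3-byte char #7 = E5 B9 AE.
Offset 25: leading byte 0xE9 = 11101001 → 3-byte char #8 = E9 85 84.
Offset 28: leading byte 0xED = 11101101 → 3-byte char #9 = ED 94 B4.
Offset 31: leading byte 0xE7 = 11100111 → 3-byte char #10 = E7 B2 BB.
Offset 34: leading byte 0xF0 = 11110000 → 4-byte char #11 = F0 93 80 96.
Leading byte 0xF0 = 11110000 matches 11110xxx → 4-byte sequence.
Byte 1: 0xF0 = 11110000, payload 000 (3 bits).
Byte 2: 0x93 = 10010011 (10xxxxxx ✓), payload 010011.
Byte 3: 0x80 = 10000000 (10xxxxxx ✓), payload 000000.
Byte 4: 0x96 = 10010110 (10xxxxxx ✓), payload 010110.
Concatenate: 000010011000000010110 = 0x13016 (21 bits → U+13016).

U+13016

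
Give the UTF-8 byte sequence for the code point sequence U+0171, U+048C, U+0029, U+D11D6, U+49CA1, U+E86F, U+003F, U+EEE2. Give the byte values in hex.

U+0171: 2-byte form → C5 B1.
U+048C: 2-byte form → D2 8C.
U+0029: 1-byte form → 29.
U+D11D6: 4-byte form → F3 91 87 96.
U+49CA1: 4-byte form → F1 89 B2 A1.
U+E86F: 3-byte form → EE A1 AF.
U+003F: 1-byte form → 3F.
U+EEE2: 3-byte form → EE BB A2.
Concatenated (20 bytes): C5 B1 D2 8C 29 F3 91 87 96 F1 89 B2 A1 EE A1 AF 3F EE BB A2.

C5 B1 D2 8C 29 F3 91 87 96 F1 89 B2 A1 EE A1 AF 3F EE BB A2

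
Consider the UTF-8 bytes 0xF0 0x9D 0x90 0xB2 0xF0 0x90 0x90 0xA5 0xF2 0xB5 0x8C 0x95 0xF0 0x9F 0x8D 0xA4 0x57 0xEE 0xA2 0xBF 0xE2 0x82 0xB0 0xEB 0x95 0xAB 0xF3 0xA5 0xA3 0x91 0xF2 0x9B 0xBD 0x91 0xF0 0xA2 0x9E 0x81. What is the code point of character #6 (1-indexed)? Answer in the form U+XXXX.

Offset 0: leading byte 0xF0 = 11110000 → 4-byte char #1 = F0 9D 90 B2.
Offset 4: leading byte 0xF0 = 11110000 → 4-byte char #2 = F0 90 90 A5.
Offset 8: leading byte 0xF2 = 11110010 → 4-byte char #3 = F2 B5 8C 95.
Offset 12: leading byte 0xF0 = 11110000 → 4-byte char #4 = F0 9F 8D A4.
Offset 16: leading byte 0x57 = 01010111 → 1-byte char #5 = 57.
Offset 17: leading byte 0xEE = 11101110 → 3-byte char #6 = EE A2 BF.
Leading byte 0xEE = 11101110 matches 1110xxxx → 3-byte sequence.
Byte 1: 0xEE = 11101110, payload 1110 (4 bits).
Byte 2: 0xA2 = 10100010 (10xxxxxx ✓), payload 100010.
Byte 3: 0xBF = 10111111 (10xxxxxx ✓), payload 111111.
Concatenate: 1110100010111111 = 0xE8BF (16 bits → U+E8BF).

U+E8BF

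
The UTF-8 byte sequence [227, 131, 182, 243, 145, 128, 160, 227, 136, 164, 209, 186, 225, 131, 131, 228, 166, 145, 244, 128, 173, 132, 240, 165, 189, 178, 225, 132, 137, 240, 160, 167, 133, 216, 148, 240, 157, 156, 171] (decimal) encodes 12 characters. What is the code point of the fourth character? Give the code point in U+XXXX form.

Offset 0: leading byte 0xE3 = 11100011 → 3-byte char #1 = E3 83 B6.
Offset 3: leading byte 0xF3 = 11110011 → 4-byte char #2 = F3 91 80 A0.
Offset 7: leading byte 0xE3 = 11100011 → 3-byte char #3 = E3 88 A4.
Offset 10: leading byte 0xD1 = 11010001 → 2-byte char #4 = D1 BA.
Leading byte 0xD1 = 11010001 matches 110xxxxx → 2-byte sequence.
Byte 1: 0xD1 = 11010001, payload 10001 (5 bits).
Byte 2: 0xBA = 10111010 (10xxxxxx ✓), payload 111010.
Concatenate: 10001111010 = 0x47A (11 bits → U+047A).

U+047A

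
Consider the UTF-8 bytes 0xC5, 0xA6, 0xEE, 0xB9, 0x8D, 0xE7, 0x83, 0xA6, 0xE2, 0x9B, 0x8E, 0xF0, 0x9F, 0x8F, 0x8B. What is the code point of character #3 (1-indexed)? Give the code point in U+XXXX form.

U+70E6

Offset 0: leading byte 0xC5 = 11000101 → 2-byte char #1 = C5 A6.
Offset 2: leading byte 0xEE = 11101110 → 3-byte char #2 = EE B9 8D.
Offset 5: leading byte 0xE7 = 11100111 → 3-byte char #3 = E7 83 A6.
Leading byte 0xE7 = 11100111 matches 1110xxxx → 3-byte sequence.
Byte 1: 0xE7 = 11100111, payload 0111 (4 bits).
Byte 2: 0x83 = 10000011 (10xxxxxx ✓), payload 000011.
Byte 3: 0xA6 = 10100110 (10xxxxxx ✓), payload 100110.
Concatenate: 0111000011100110 = 0x70E6 (16 bits → U+70E6).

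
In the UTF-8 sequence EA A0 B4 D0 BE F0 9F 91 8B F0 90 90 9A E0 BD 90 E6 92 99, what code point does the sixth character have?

U+6499

Offset 0: leading byte 0xEA = 11101010 → 3-byte char #1 = EA A0 B4.
Offset 3: leading byte 0xD0 = 11010000 → 2-byte char #2 = D0 BE.
Offset 5: leading byte 0xF0 = 11110000 → 4-byte char #3 = F0 9F 91 8B.
Offset 9: leading byte 0xF0 = 11110000 → 4-byte char #4 = F0 90 90 9A.
Offset 13: leading byte 0xE0 = 11100000 → 3-byte char #5 = E0 BD 90.
Offset 16: leading byte 0xE6 = 11100110 → 3-byte char #6 = E6 92 99.
Leading byte 0xE6 = 11100110 matches 1110xxxx → 3-byte sequence.
Byte 1: 0xE6 = 11100110, payload 0110 (4 bits).
Byte 2: 0x92 = 10010010 (10xxxxxx ✓), payload 010010.
Byte 3: 0x99 = 10011001 (10xxxxxx ✓), payload 011001.
Concatenate: 0110010010011001 = 0x6499 (16 bits → U+6499).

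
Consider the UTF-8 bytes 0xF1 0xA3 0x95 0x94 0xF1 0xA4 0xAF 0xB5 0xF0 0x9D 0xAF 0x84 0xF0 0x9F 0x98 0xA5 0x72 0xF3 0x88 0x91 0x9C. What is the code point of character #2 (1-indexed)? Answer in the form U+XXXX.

U+64BF5

Offset 0: leading byte 0xF1 = 11110001 → 4-byte char #1 = F1 A3 95 94.
Offset 4: leading byte 0xF1 = 11110001 → 4-byte char #2 = F1 A4 AF B5.
Leading byte 0xF1 = 11110001 matches 11110xxx → 4-byte sequence.
Byte 1: 0xF1 = 11110001, payload 001 (3 bits).
Byte 2: 0xA4 = 10100100 (10xxxxxx ✓), payload 100100.
Byte 3: 0xAF = 10101111 (10xxxxxx ✓), payload 101111.
Byte 4: 0xB5 = 10110101 (10xxxxxx ✓), payload 110101.
Concatenate: 001100100101111110101 = 0x64BF5 (21 bits → U+64BF5).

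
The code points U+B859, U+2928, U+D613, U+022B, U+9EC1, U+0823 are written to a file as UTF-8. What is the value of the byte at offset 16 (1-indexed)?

0xA0

1-indexed offset 16 is 0-indexed offset 15.
U+B859 → 3-byte form EB A1 99 at offsets 0–2.
U+2928 → 3-byte form E2 A4 A8 at offsets 3–5.
U+D613 → 3-byte form ED 98 93 at offsets 6–8.
U+022B → 2-byte form C8 AB at offsets 9–10.
U+9EC1 → 3-byte form E9 BB 81 at offsets 11–13.
U+0823 → 3-byte form E0 A0 A3 at offsets 14–16.
Offset 15 falls in char 6's range; it's byte 2 of E0 A0 A3 = 0xA0.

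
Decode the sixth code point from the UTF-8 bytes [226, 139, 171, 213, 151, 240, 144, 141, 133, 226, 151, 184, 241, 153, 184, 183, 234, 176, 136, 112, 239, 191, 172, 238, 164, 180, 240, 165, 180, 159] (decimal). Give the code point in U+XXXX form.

U+AC08

Offset 0: leading byte 0xE2 = 11100010 → 3-byte char #1 = E2 8B AB.
Offset 3: leading byte 0xD5 = 11010101 → 2-byte char #2 = D5 97.
Offset 5: leading byte 0xF0 = 11110000 → 4-byte char #3 = F0 90 8D 85.
Offset 9: leading byte 0xE2 = 11100010 → 3-byte char #4 = E2 97 B8.
Offset 12: leading byte 0xF1 = 11110001 → 4-byte char #5 = F1 99 B8 B7.
Offset 16: leading byte 0xEA = 11101010 → 3-byte char #6 = EA B0 88.
Leading byte 0xEA = 11101010 matches 1110xxxx → 3-byte sequence.
Byte 1: 0xEA = 11101010, payload 1010 (4 bits).
Byte 2: 0xB0 = 10110000 (10xxxxxx ✓), payload 110000.
Byte 3: 0x88 = 10001000 (10xxxxxx ✓), payload 001000.
Concatenate: 1010110000001000 = 0xAC08 (16 bits → U+AC08).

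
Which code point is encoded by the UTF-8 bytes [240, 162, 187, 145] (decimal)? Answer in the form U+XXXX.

U+22ED1

Leading byte 0xF0 = 11110000 matches 11110xxx → 4-byte sequence.
Byte 1: 0xF0 = 11110000, payload 000 (3 bits).
Byte 2: 0xA2 = 10100010 (10xxxxxx ✓), payload 100010.
Byte 3: 0xBB = 10111011 (10xxxxxx ✓), payload 111011.
Byte 4: 0x91 = 10010001 (10xxxxxx ✓), payload 010001.
Concatenate: 000100010111011010001 = 0x22ED1 (21 bits → U+22ED1).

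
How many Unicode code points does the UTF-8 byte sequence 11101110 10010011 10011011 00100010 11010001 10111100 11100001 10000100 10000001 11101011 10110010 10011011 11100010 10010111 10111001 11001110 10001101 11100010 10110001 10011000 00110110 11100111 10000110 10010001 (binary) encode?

10

Byte at offset 0: 0xEE = 11101110 → 3-byte char (#1). Advance 3.
Byte at offset 3: 0x22 = 00100010 → 1-byte char (#2). Advance 1.
Byte at offset 4: 0xD1 = 11010001 → 2-byte char (#3). Advance 2.
Byte at offset 6: 0xE1 = 11100001 → 3-byte char (#4). Advance 3.
Byte at offset 9: 0xEB = 11101011 → 3-byte char (#5). Advance 3.
Byte at offset 12: 0xE2 = 11100010 → 3-byte char (#6). Advance 3.
Byte at offset 15: 0xCE = 11001110 → 2-byte char (#7). Advance 2.
Byte at offset 17: 0xE2 = 11100010 → 3-byte char (#8). Advance 3.
Byte at offset 20: 0x36 = 00110110 → 1-byte char (#9). Advance 1.
Byte at offset 21: 0xE7 = 11100111 → 3-byte char (#10). Advance 3.
Reached end at offset 24 after 10 code points.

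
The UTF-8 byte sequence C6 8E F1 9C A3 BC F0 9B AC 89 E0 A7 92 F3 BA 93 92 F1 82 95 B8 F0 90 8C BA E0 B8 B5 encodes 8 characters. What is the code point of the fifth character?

U+FA4D2

Offset 0: leading byte 0xC6 = 11000110 → 2-byte char #1 = C6 8E.
Offset 2: leading byte 0xF1 = 11110001 → 4-byte char #2 = F1 9C A3 BC.
Offset 6: leading byte 0xF0 = 11110000 → 4-byte char #3 = F0 9B AC 89.
Offset 10: leading byte 0xE0 = 11100000 → 3-byte char #4 = E0 A7 92.
Offset 13: leading byte 0xF3 = 11110011 → 4-byte char #5 = F3 BA 93 92.
Leading byte 0xF3 = 11110011 matches 11110xxx → 4-byte sequence.
Byte 1: 0xF3 = 11110011, payload 011 (3 bits).
Byte 2: 0xBA = 10111010 (10xxxxxx ✓), payload 111010.
Byte 3: 0x93 = 10010011 (10xxxxxx ✓), payload 010011.
Byte 4: 0x92 = 10010010 (10xxxxxx ✓), payload 010010.
Concatenate: 011111010010011010010 = 0xFA4D2 (21 bits → U+FA4D2).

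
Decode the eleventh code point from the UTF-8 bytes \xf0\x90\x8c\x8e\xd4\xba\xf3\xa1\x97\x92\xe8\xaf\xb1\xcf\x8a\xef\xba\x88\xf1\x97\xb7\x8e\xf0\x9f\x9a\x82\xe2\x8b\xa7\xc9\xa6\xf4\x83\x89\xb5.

Offset 0: leading byte 0xF0 = 11110000 → 4-byte char #1 = F0 90 8C 8E.
Offset 4: leading byte 0xD4 = 11010100 → 2-byte char #2 = D4 BA.
Offset 6: leading byte 0xF3 = 11110011 → 4-byte char #3 = F3 A1 97 92.
Offset 10: leading byte 0xE8 = 11101000 → 3-byte char #4 = E8 AF B1.
Offset 13: leading byte 0xCF = 11001111 → 2-byte char #5 = CF 8A.
Offset 15: leading byte 0xEF = 11101111 → 3-byte char #6 = EF BA 88.
Offset 18: leading byte 0xF1 = 11110001 → 4-byte char #7 = F1 97 B7 8E.
Offset 22: leading byte 0xF0 = 11110000 → 4-byte char #8 = F0 9F 9A 82.
Offset 26: leading byte 0xE2 = 11100010 → 3-byte char #9 = E2 8B A7.
Offset 29: leading byte 0xC9 = 11001001 → 2-byte char #10 = C9 A6.
Offset 31: leading byte 0xF4 = 11110100 → 4-byte char #11 = F4 83 89 B5.
Leading byte 0xF4 = 11110100 matches 11110xxx → 4-byte sequence.
Byte 1: 0xF4 = 11110100, payload 100 (3 bits).
Byte 2: 0x83 = 10000011 (10xxxxxx ✓), payload 000011.
Byte 3: 0x89 = 10001001 (10xxxxxx ✓), payload 001001.
Byte 4: 0xB5 = 10110101 (10xxxxxx ✓), payload 110101.
Concatenate: 100000011001001110101 = 0x103275 (21 bits → U+103275).

U+103275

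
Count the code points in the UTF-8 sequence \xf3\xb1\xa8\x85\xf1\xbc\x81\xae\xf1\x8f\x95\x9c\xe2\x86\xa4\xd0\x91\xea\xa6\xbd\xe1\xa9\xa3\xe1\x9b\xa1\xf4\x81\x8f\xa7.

Byte at offset 0: 0xF3 = 11110011 → 4-byte char (#1). Advance 4.
Byte at offset 4: 0xF1 = 11110001 → 4-byte char (#2). Advance 4.
Byte at offset 8: 0xF1 = 11110001 → 4-byte char (#3). Advance 4.
Byte at offset 12: 0xE2 = 11100010 → 3-byte char (#4). Advance 3.
Byte at offset 15: 0xD0 = 11010000 → 2-byte char (#5). Advance 2.
Byte at offset 17: 0xEA = 11101010 → 3-byte char (#6). Advance 3.
Byte at offset 20: 0xE1 = 11100001 → 3-byte char (#7). Advance 3.
Byte at offset 23: 0xE1 = 11100001 → 3-byte char (#8). Advance 3.
Byte at offset 26: 0xF4 = 11110100 → 4-byte char (#9). Advance 4.
Reached end at offset 30 after 9 code points.

9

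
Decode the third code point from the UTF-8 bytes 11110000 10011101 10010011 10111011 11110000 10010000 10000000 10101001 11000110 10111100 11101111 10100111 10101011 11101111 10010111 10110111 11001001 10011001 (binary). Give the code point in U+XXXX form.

Offset 0: leading byte 0xF0 = 11110000 → 4-byte char #1 = F0 9D 93 BB.
Offset 4: leading byte 0xF0 = 11110000 → 4-byte char #2 = F0 90 80 A9.
Offset 8: leading byte 0xC6 = 11000110 → 2-byte char #3 = C6 BC.
Leading byte 0xC6 = 11000110 matches 110xxxxx → 2-byte sequence.
Byte 1: 0xC6 = 11000110, payload 00110 (5 bits).
Byte 2: 0xBC = 10111100 (10xxxxxx ✓), payload 111100.
Concatenate: 00110111100 = 0x1BC (11 bits → U+01BC).

U+01BC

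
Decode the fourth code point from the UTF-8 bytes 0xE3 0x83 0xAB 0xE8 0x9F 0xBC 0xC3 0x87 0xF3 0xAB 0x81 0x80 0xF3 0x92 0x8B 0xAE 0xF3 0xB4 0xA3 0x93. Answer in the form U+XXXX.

U+EB040

Offset 0: leading byte 0xE3 = 11100011 → 3-byte char #1 = E3 83 AB.
Offset 3: leading byte 0xE8 = 11101000 → 3-byte char #2 = E8 9F BC.
Offset 6: leading byte 0xC3 = 11000011 → 2-byte char #3 = C3 87.
Offset 8: leading byte 0xF3 = 11110011 → 4-byte char #4 = F3 AB 81 80.
Leading byte 0xF3 = 11110011 matches 11110xxx → 4-byte sequence.
Byte 1: 0xF3 = 11110011, payload 011 (3 bits).
Byte 2: 0xAB = 10101011 (10xxxxxx ✓), payload 101011.
Byte 3: 0x81 = 10000001 (10xxxxxx ✓), payload 000001.
Byte 4: 0x80 = 10000000 (10xxxxxx ✓), payload 000000.
Concatenate: 011101011000001000000 = 0xEB040 (21 bits → U+EB040).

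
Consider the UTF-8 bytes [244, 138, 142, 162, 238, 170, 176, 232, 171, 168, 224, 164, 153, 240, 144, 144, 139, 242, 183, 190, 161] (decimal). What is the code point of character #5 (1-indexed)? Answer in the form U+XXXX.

U+1040B

Offset 0: leading byte 0xF4 = 11110100 → 4-byte char #1 = F4 8A 8E A2.
Offset 4: leading byte 0xEE = 11101110 → 3-byte char #2 = EE AA B0.
Offset 7: leading byte 0xE8 = 11101000 → 3-byte char #3 = E8 AB A8.
Offset 10: leading byte 0xE0 = 11100000 → 3-byte char #4 = E0 A4 99.
Offset 13: leading byte 0xF0 = 11110000 → 4-byte char #5 = F0 90 90 8B.
Leading byte 0xF0 = 11110000 matches 11110xxx → 4-byte sequence.
Byte 1: 0xF0 = 11110000, payload 000 (3 bits).
Byte 2: 0x90 = 10010000 (10xxxxxx ✓), payload 010000.
Byte 3: 0x90 = 10010000 (10xxxxxx ✓), payload 010000.
Byte 4: 0x8B = 10001011 (10xxxxxx ✓), payload 001011.
Concatenate: 000010000010000001011 = 0x1040B (21 bits → U+1040B).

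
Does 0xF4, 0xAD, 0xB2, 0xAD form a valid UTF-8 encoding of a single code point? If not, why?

invalid (encodes a value above U+10FFFF)

Leading byte 0xF4 = 11110100 → 4-byte form.
Payload = 0x12DCAD, which exceeds U+10FFFF, the maximum Unicode code point. (Leading bytes F5–FF, or F4 followed by ≥ 0x90, are invalid.)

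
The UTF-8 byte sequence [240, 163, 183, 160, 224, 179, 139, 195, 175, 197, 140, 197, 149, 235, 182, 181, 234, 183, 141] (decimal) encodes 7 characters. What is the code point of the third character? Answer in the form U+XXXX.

Offset 0: leading byte 0xF0 = 11110000 → 4-byte char #1 = F0 A3 B7 A0.
Offset 4: leading byte 0xE0 = 11100000 → 3-byte char #2 = E0 B3 8B.
Offset 7: leading byte 0xC3 = 11000011 → 2-byte char #3 = C3 AF.
Leading byte 0xC3 = 11000011 matches 110xxxxx → 2-byte sequence.
Byte 1: 0xC3 = 11000011, payload 00011 (5 bits).
Byte 2: 0xAF = 10101111 (10xxxxxx ✓), payload 101111.
Concatenate: 00011101111 = 0xEF (11 bits → U+00EF).

U+00EF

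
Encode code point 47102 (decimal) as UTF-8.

EB 9F BE

U+B7FE = 0xB7FE = 47102 decimal. In range U+0800–U+FFFF → 3-byte form: 1110xxxx 10xxxxxx 10xxxxxx.
Binary (16 bits): 1011011111111110.
Split 4+6+6: 1011 | 011111 | 111110.
Byte 1: 11101011 = 0xEB.
Byte 2: 10011111 = 0x9F.
Byte 3: 10111110 = 0xBE.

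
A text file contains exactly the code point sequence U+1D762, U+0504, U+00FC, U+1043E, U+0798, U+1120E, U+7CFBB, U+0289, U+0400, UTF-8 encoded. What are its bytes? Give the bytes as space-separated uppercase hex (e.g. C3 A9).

U+1D762: 4-byte form → F0 9D 9D A2.
U+0504: 2-byte form → D4 84.
U+00FC: 2-byte form → C3 BC.
U+1043E: 4-byte form → F0 90 90 BE.
U+0798: 2-byte form → DE 98.
U+1120E: 4-byte form → F0 91 88 8E.
U+7CFBB: 4-byte form → F1 BC BE BB.
U+0289: 2-byte form → CA 89.
U+0400: 2-byte form → D0 80.
Concatenated (26 bytes): F0 9D 9D A2 D4 84 C3 BC F0 90 90 BE DE 98 F0 91 88 8E F1 BC BE BB CA 89 D0 80.

F0 9D 9D A2 D4 84 C3 BC F0 90 90 BE DE 98 F0 91 88 8E F1 BC BE BB CA 89 D0 80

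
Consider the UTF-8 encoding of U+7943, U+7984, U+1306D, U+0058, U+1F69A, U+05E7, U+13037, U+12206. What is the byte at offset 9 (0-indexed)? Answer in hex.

0xAD

U+7943 → 3-byte form E7 A5 83 at offsets 0–2.
U+7984 → 3-byte form E7 A6 84 at offsets 3–5.
U+1306D → 4-byte form F0 93 81 AD at offsets 6–9.
Offset 9 falls in char 3's range; it's byte 4 of F0 93 81 AD = 0xAD.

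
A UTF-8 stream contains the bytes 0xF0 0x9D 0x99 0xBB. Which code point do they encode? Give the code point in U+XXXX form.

U+1D67B

Leading byte 0xF0 = 11110000 matches 11110xxx → 4-byte sequence.
Byte 1: 0xF0 = 11110000, payload 000 (3 bits).
Byte 2: 0x9D = 10011101 (10xxxxxx ✓), payload 011101.
Byte 3: 0x99 = 10011001 (10xxxxxx ✓), payload 011001.
Byte 4: 0xBB = 10111011 (10xxxxxx ✓), payload 111011.
Concatenate: 000011101011001111011 = 0x1D67B (21 bits → U+1D67B).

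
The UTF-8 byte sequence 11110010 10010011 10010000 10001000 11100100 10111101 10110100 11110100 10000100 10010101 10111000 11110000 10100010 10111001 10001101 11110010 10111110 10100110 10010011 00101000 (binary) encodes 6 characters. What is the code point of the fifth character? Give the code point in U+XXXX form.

Offset 0: leading byte 0xF2 = 11110010 → 4-byte char #1 = F2 93 90 88.
Offset 4: leading byte 0xE4 = 11100100 → 3-byte char #2 = E4 BD B4.
Offset 7: leading byte 0xF4 = 11110100 → 4-byte char #3 = F4 84 95 B8.
Offset 11: leading byte 0xF0 = 11110000 → 4-byte char #4 = F0 A2 B9 8D.
Offset 15: leading byte 0xF2 = 11110010 → 4-byte char #5 = F2 BE A6 93.
Leading byte 0xF2 = 11110010 matches 11110xxx → 4-byte sequence.
Byte 1: 0xF2 = 11110010, payload 010 (3 bits).
Byte 2: 0xBE = 10111110 (10xxxxxx ✓), payload 111110.
Byte 3: 0xA6 = 10100110 (10xxxxxx ✓), payload 100110.
Byte 4: 0x93 = 10010011 (10xxxxxx ✓), payload 010011.
Concatenate: 010111110100110010011 = 0xBE993 (21 bits → U+BE993).

U+BE993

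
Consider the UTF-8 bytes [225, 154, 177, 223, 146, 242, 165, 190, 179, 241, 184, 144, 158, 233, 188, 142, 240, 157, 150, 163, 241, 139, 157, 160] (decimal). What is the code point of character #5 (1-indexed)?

U+9F0E

Offset 0: leading byte 0xE1 = 11100001 → 3-byte char #1 = E1 9A B1.
Offset 3: leading byte 0xDF = 11011111 → 2-byte char #2 = DF 92.
Offset 5: leading byte 0xF2 = 11110010 → 4-byte char #3 = F2 A5 BE B3.
Offset 9: leading byte 0xF1 = 11110001 → 4-byte char #4 = F1 B8 90 9E.
Offset 13: leading byte 0xE9 = 11101001 → 3-byte char #5 = E9 BC 8E.
Leading byte 0xE9 = 11101001 matches 1110xxxx → 3-byte sequence.
Byte 1: 0xE9 = 11101001, payload 1001 (4 bits).
Byte 2: 0xBC = 10111100 (10xxxxxx ✓), payload 111100.
Byte 3: 0x8E = 10001110 (10xxxxxx ✓), payload 001110.
Concatenate: 1001111100001110 = 0x9F0E (16 bits → U+9F0E).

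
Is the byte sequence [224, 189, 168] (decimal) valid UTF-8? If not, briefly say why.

valid

Leading byte 0xE0 = 11100000 → 3-byte form.
Continuation bytes 0xBD=10111101, 0xA8=10101000 all match 10xxxxxx.
Decoded value 0xF68 is ≥ 0x800 (shortest form) and not a surrogate.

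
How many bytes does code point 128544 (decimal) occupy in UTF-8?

U+1F620 = 0x1F620. UTF-8 uses 1 byte below 0x80, 2 below 0x800, 3 below 0x10000, 4 up to 0x10FFFF. 0x1F620 is in U+10000–U+10FFFF → 4 bytes.

4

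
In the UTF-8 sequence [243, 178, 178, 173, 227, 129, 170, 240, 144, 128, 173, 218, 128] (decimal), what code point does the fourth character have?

U+0680

Offset 0: leading byte 0xF3 = 11110011 → 4-byte char #1 = F3 B2 B2 AD.
Offset 4: leading byte 0xE3 = 11100011 → 3-byte char #2 = E3 81 AA.
Offset 7: leading byte 0xF0 = 11110000 → 4-byte char #3 = F0 90 80 AD.
Offset 11: leading byte 0xDA = 11011010 → 2-byte char #4 = DA 80.
Leading byte 0xDA = 11011010 matches 110xxxxx → 2-byte sequence.
Byte 1: 0xDA = 11011010, payload 11010 (5 bits).
Byte 2: 0x80 = 10000000 (10xxxxxx ✓), payload 000000.
Concatenate: 11010000000 = 0x680 (11 bits → U+0680).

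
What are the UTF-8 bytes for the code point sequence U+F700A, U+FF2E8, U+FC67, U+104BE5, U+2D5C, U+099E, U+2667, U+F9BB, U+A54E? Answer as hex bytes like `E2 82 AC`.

F3 B7 80 8A F3 BF 8B A8 EF B1 A7 F4 84 AF A5 E2 B5 9C E0 A6 9E E2 99 A7 EF A6 BB EA 95 8E

U+F700A: 4-byte form → F3 B7 80 8A.
U+FF2E8: 4-byte form → F3 BF 8B A8.
U+FC67: 3-byte form → EF B1 A7.
U+104BE5: 4-byte form → F4 84 AF A5.
U+2D5C: 3-byte form → E2 B5 9C.
U+099E: 3-byte form → E0 A6 9E.
U+2667: 3-byte form → E2 99 A7.
U+F9BB: 3-byte form → EF A6 BB.
U+A54E: 3-byte form → EA 95 8E.
Concatenated (30 bytes): F3 B7 80 8A F3 BF 8B A8 EF B1 A7 F4 84 AF A5 E2 B5 9C E0 A6 9E E2 99 A7 EF A6 BB EA 95 8E.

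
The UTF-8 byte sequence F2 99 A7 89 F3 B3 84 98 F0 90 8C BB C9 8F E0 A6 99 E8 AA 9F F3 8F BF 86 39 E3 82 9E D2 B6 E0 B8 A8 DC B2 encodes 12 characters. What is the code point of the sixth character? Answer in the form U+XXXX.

Offset 0: leading byte 0xF2 = 11110010 → 4-byte char #1 = F2 99 A7 89.
Offset 4: leading byte 0xF3 = 11110011 → 4-byte char #2 = F3 B3 84 98.
Offset 8: leading byte 0xF0 = 11110000 → 4-byte char #3 = F0 90 8C BB.
Offset 12: leading byte 0xC9 = 11001001 → 2-byte char #4 = C9 8F.
Offset 14: leading byte 0xE0 = 11100000 → 3-byte char #5 = E0 A6 99.
Offset 17: leading byte 0xE8 = 11101000 → 3-byte char #6 = E8 AA 9F.
Leading byte 0xE8 = 11101000 matches 1110xxxx → 3-byte sequence.
Byte 1: 0xE8 = 11101000, payload 1000 (4 bits).
Byte 2: 0xAA = 10101010 (10xxxxxx ✓), payload 101010.
Byte 3: 0x9F = 10011111 (10xxxxxx ✓), payload 011111.
Concatenate: 1000101010011111 = 0x8A9F (16 bits → U+8A9F).

U+8A9F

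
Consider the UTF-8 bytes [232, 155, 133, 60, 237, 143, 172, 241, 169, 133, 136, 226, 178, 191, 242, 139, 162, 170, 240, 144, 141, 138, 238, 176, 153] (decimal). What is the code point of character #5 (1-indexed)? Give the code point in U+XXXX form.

Offset 0: leading byte 0xE8 = 11101000 → 3-byte char #1 = E8 9B 85.
Offset 3: leading byte 0x3C = 00111100 → 1-byte char #2 = 3C.
Offset 4: leading byte 0xED = 11101101 → 3-byte char #3 = ED 8F AC.
Offset 7: leading byte 0xF1 = 11110001 → 4-byte char #4 = F1 A9 85 88.
Offset 11: leading byte 0xE2 = 11100010 → 3-byte char #5 = E2 B2 BF.
Leading byte 0xE2 = 11100010 matches 1110xxxx → 3-byte sequence.
Byte 1: 0xE2 = 11100010, payload 0010 (4 bits).
Byte 2: 0xB2 = 10110010 (10xxxxxx ✓), payload 110010.
Byte 3: 0xBF = 10111111 (10xxxxxx ✓), payload 111111.
Concatenate: 0010110010111111 = 0x2CBF (16 bits → U+2CBF).

U+2CBF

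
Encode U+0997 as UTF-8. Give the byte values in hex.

E0 A6 97

U+0997 = 0x997 = 2455 decimal. In range U+0800–U+FFFF → 3-byte form: 1110xxxx 10xxxxxx 10xxxxxx.
Binary (16 bits): 0000100110010111.
Split 4+6+6: 0000 | 100110 | 010111.
Byte 1: 11100000 = 0xE0.
Byte 2: 10100110 = 0xA6.
Byte 3: 10010111 = 0x97.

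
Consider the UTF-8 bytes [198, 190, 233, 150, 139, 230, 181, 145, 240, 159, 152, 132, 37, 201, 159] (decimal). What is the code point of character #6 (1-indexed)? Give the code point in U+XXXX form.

Offset 0: leading byte 0xC6 = 11000110 → 2-byte char #1 = C6 BE.
Offset 2: leading byte 0xE9 = 11101001 → 3-byte char #2 = E9 96 8B.
Offset 5: leading byte 0xE6 = 11100110 → 3-byte char #3 = E6 B5 91.
Offset 8: leading byte 0xF0 = 11110000 → 4-byte char #4 = F0 9F 98 84.
Offset 12: leading byte 0x25 = 00100101 → 1-byte char #5 = 25.
Offset 13: leading byte 0xC9 = 11001001 → 2-byte char #6 = C9 9F.
Leading byte 0xC9 = 11001001 matches 110xxxxx → 2-byte sequence.
Byte 1: 0xC9 = 11001001, payload 01001 (5 bits).
Byte 2: 0x9F = 10011111 (10xxxxxx ✓), payload 011111.
Concatenate: 01001011111 = 0x25F (11 bits → U+025F).

U+025F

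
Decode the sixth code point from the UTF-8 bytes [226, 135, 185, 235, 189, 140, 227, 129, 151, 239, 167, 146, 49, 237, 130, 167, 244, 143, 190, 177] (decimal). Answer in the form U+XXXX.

U+D0A7

Offset 0: leading byte 0xE2 = 11100010 → 3-byte char #1 = E2 87 B9.
Offset 3: leading byte 0xEB = 11101011 → 3-byte char #2 = EB BD 8C.
Offset 6: leading byte 0xE3 = 11100011 → 3-byte char #3 = E3 81 97.
Offset 9: leading byte 0xEF = 11101111 → 3-byte char #4 = EF A7 92.
Offset 12: leading byte 0x31 = 00110001 → 1-byte char #5 = 31.
Offset 13: leading byte 0xED = 11101101 → 3-byte char #6 = ED 82 A7.
Leading byte 0xED = 11101101 matches 1110xxxx → 3-byte sequence.
Byte 1: 0xED = 11101101, payload 1101 (4 bits).
Byte 2: 0x82 = 10000010 (10xxxxxx ✓), payload 000010.
Byte 3: 0xA7 = 10100111 (10xxxxxx ✓), payload 100111.
Concatenate: 1101000010100111 = 0xD0A7 (16 bits → U+D0A7).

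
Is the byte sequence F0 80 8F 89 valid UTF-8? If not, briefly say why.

Leading byte 0xF0 = 11110000 → 4-byte form.
Continuation bytes all match 10xxxxxx. Payload decodes to 0x3C9.
But 0x3C9 < 0x10000, the minimum for a 4-byte sequence — this is an overlong encoding.

invalid (overlong encoding)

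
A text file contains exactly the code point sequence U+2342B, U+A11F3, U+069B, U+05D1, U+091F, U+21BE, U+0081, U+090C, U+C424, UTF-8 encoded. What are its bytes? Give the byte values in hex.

F0 A3 90 AB F2 A1 87 B3 DA 9B D7 91 E0 A4 9F E2 86 BE C2 81 E0 A4 8C EC 90 A4

U+2342B: 4-byte form → F0 A3 90 AB.
U+A11F3: 4-byte form → F2 A1 87 B3.
U+069B: 2-byte form → DA 9B.
U+05D1: 2-byte form → D7 91.
U+091F: 3-byte form → E0 A4 9F.
U+21BE: 3-byte form → E2 86 BE.
U+0081: 2-byte form → C2 81.
U+090C: 3-byte form → E0 A4 8C.
U+C424: 3-byte form → EC 90 A4.
Concatenated (26 bytes): F0 A3 90 AB F2 A1 87 B3 DA 9B D7 91 E0 A4 9F E2 86 BE C2 81 E0 A4 8C EC 90 A4.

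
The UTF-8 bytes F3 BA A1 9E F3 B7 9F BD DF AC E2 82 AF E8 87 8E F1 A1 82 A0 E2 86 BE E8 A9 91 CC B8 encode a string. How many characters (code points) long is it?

Byte at offset 0: 0xF3 = 11110011 → 4-byte char (#1). Advance 4.
Byte at offset 4: 0xF3 = 11110011 → 4-byte char (#2). Advance 4.
Byte at offset 8: 0xDF = 11011111 → 2-byte char (#3). Advance 2.
Byte at offset 10: 0xE2 = 11100010 → 3-byte char (#4). Advance 3.
Byte at offset 13: 0xE8 = 11101000 → 3-byte char (#5). Advance 3.
Byte at offset 16: 0xF1 = 11110001 → 4-byte char (#6). Advance 4.
Byte at offset 20: 0xE2 = 11100010 → 3-byte char (#7). Advance 3.
Byte at offset 23: 0xE8 = 11101000 → 3-byte char (#8). Advance 3.
Byte at offset 26: 0xCC = 11001100 → 2-byte char (#9). Advance 2.
Reached end at offset 28 after 9 code points.

9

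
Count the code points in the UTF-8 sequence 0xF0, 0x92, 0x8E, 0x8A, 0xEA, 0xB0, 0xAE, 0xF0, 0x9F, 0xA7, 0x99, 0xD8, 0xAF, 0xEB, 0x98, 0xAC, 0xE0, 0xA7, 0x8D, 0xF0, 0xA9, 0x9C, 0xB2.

7

Byte at offset 0: 0xF0 = 11110000 → 4-byte char (#1). Advance 4.
Byte at offset 4: 0xEA = 11101010 → 3-byte char (#2). Advance 3.
Byte at offset 7: 0xF0 = 11110000 → 4-byte char (#3). Advance 4.
Byte at offset 11: 0xD8 = 11011000 → 2-byte char (#4). Advance 2.
Byte at offset 13: 0xEB = 11101011 → 3-byte char (#5). Advance 3.
Byte at offset 16: 0xE0 = 11100000 → 3-byte char (#6). Advance 3.
Byte at offset 19: 0xF0 = 11110000 → 4-byte char (#7). Advance 4.
Reached end at offset 23 after 7 code points.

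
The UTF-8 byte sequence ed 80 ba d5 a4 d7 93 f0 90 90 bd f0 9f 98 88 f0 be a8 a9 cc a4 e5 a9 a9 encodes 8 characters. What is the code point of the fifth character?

Offset 0: leading byte 0xED = 11101101 → 3-byte char #1 = ED 80 BA.
Offset 3: leading byte 0xD5 = 11010101 → 2-byte char #2 = D5 A4.
Offset 5: leading byte 0xD7 = 11010111 → 2-byte char #3 = D7 93.
Offset 7: leading byte 0xF0 = 11110000 → 4-byte char #4 = F0 90 90 BD.
Offset 11: leading byte 0xF0 = 11110000 → 4-byte char #5 = F0 9F 98 88.
Leading byte 0xF0 = 11110000 matches 11110xxx → 4-byte sequence.
Byte 1: 0xF0 = 11110000, payload 000 (3 bits).
Byte 2: 0x9F = 10011111 (10xxxxxx ✓), payload 011111.
Byte 3: 0x98 = 10011000 (10xxxxxx ✓), payload 011000.
Byte 4: 0x88 = 10001000 (10xxxxxx ✓), payload 001000.
Concatenate: 000011111011000001000 = 0x1F608 (21 bits → U+1F608).

U+1F608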